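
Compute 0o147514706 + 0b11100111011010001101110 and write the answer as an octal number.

0o204447064

0b11100111011010001101110 = 0o34732156 in octal.
Add column by column in base 8, right to left:
  6+6 = 4 carry 1
  0+5+1 = 6
  7+1 = 0 carry 1
  4+2+1 = 7
  1+3 = 4
  5+7 = 4 carry 1
  7+4+1 = 4 carry 1
  4+3+1 = 0 carry 1
  1+0+1 = 2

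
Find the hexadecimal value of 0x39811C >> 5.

5 bits is not a whole number of base-16 digits; in binary: 1110011000000100011100 >> 5 = 11100110000001000.

0x1CC08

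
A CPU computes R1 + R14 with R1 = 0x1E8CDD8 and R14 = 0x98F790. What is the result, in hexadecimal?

0x281C568

Add column by column in base 16, right to left:
  8+0 = 8
  D+9 = 6 carry 1
  D+7+1 = 5 carry 1
  C+F+1 = C carry 1
  8+8+1 = 1 carry 1
  E+9+1 = 8 carry 1
  1+0+1 = 2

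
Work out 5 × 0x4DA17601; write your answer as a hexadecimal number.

Multiply each base-16 digit by 5, carrying:
  1×5 = 5 → write 5
  0×5 = 0 → write 0
  6×5 = 30 → write E carry 1
  7×5+1 = 36 → write 4 carry 2
  1×5+2 = 7 → write 7
  A×5 = 50 → write 2 carry 3
  D×5+3 = 68 → write 4 carry 4
  4×5+4 = 24 → write 8 carry 1
  remaining carry: 1

0x184274E05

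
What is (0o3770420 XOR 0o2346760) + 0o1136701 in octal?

0o2575241

First 0o3770420 XOR 0o2346760 = 0o1436340.
Add column by column in base 8, right to left:
  0+1 = 1
  4+0 = 4
  3+7 = 2 carry 1
  6+6+1 = 5 carry 1
  3+3+1 = 7
  4+1 = 5
  1+1 = 2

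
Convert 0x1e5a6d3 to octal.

0o171323323

Expand each hex digit to 4 bits: 1=0001 e=1110 5=0101 a=1010 6=0110 d=1101 3=0011.
Group the bits in threes: 001 111 001 011 010 011 011 010 011 → 171323323.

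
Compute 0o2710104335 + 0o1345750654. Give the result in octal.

0o4256055211

Add column by column in base 8, right to left:
  5+4 = 1 carry 1
  3+5+1 = 1 carry 1
  3+6+1 = 2 carry 1
  4+0+1 = 5
  0+5 = 5
  1+7 = 0 carry 1
  0+5+1 = 6
  1+4 = 5
  7+3 = 2 carry 1
  2+1+1 = 4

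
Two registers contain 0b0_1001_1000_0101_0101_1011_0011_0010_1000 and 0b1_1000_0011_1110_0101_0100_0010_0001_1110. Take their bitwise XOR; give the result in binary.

0b100011011101100001111000100110110

XOR bit by bit (1 where the bits differ):
  010011000010101011011001100101000
^ 110000011111001010100001000011110
= 100011011101100001111000100110110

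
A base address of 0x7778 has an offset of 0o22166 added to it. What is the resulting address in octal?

0o115756

0x7778 = 0o73570 in octal.
Add column by column in base 8, right to left:
  0+6 = 6
  7+6 = 5 carry 1
  5+1+1 = 7
  3+2 = 5
  7+2 = 1 carry 1
  final carry 1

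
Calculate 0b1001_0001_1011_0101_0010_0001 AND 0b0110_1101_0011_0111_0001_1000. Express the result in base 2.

0b000000010011010100000000

AND bit by bit (1 only where both bits are 1):
  100100011011010100100001
& 011011010011011100011000
= 000000010011010100000000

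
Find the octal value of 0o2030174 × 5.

0o12171154

Multiply each base-8 digit by 5, carrying:
  4×5 = 20 → write 4 carry 2
  7×5+2 = 37 → write 5 carry 4
  1×5+4 = 9 → write 1 carry 1
  0×5+1 = 1 → write 1
  3×5 = 15 → write 7 carry 1
  0×5+1 = 1 → write 1
  2×5 = 10 → write 2 carry 1
  remaining carry: 1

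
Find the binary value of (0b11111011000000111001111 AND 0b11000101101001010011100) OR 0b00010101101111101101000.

0b11111011000000111001111 AND 0b11000101101001010011100 = 0b11000001000000010001100.
Then OR with 0b00010101101111101101000.

0b11010101101111111101100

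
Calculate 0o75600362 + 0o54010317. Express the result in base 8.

Add column by column in base 8, right to left:
  2+7 = 1 carry 1
  6+1+1 = 0 carry 1
  3+3+1 = 7
  0+0 = 0
  0+1 = 1
  6+0 = 6
  5+4 = 1 carry 1
  7+5+1 = 5 carry 1
  final carry 1

0o151610701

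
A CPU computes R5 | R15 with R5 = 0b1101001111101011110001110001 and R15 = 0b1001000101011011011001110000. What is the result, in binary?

OR bit by bit (1 where either bit is 1):
  1101001111101011110001110001
| 1001000101011011011001110000
= 1101001111111011111001110001

0b1101001111111011111001110001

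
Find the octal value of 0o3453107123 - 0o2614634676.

0o636252225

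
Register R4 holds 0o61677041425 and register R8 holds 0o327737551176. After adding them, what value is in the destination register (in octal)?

0o411636612623

Add column by column in base 8, right to left:
  5+6 = 3 carry 1
  2+7+1 = 2 carry 1
  4+1+1 = 6
  1+1 = 2
  4+5 = 1 carry 1
  0+5+1 = 6
  7+7 = 6 carry 1
  7+3+1 = 3 carry 1
  6+7+1 = 6 carry 1
  1+7+1 = 1 carry 1
  6+2+1 = 1 carry 1
  0+3+1 = 4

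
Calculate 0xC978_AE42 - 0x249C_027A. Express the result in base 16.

0xA4DCABC8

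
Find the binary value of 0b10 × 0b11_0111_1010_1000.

Multiply each base-2 digit by 2, carrying:
  0×2 = 0 → write 0
  0×2 = 0 → write 0
  0×2 = 0 → write 0
  1×2 = 2 → write 0 carry 1
  0×2+1 = 1 → write 1
  1×2 = 2 → write 0 carry 1
  0×2+1 = 1 → write 1
  1×2 = 2 → write 0 carry 1
  1×2+1 = 3 → write 1 carry 1
  1×2+1 = 3 → write 1 carry 1
  1×2+1 = 3 → write 1 carry 1
  0×2+1 = 1 → write 1
  1×2 = 2 → write 0 carry 1
  1×2+1 = 3 → write 1 carry 1
  remaining carry: 1

0b110111101010000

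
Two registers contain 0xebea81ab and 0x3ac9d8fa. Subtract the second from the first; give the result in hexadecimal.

Subtract column by column in base 16:
  b-a → 1
  a-f → b (borrow)
  1-8-1 → 8 (borrow)
  8-d-1 → a (borrow)
  a-9-1 → 0
  e-c → 2
  b-a → 1
  e-3 → b

0xb120a8b1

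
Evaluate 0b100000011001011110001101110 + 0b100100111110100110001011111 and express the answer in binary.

0b1000101011000000100011001101

Add column by column in base 2, right to left:
  0+1 = 1
  1+1 = 0 carry 1
  1+1+1 = 1 carry 1
  1+1+1 = 1 carry 1
  0+1+1 = 0 carry 1
  1+0+1 = 0 carry 1
  1+1+1 = 1 carry 1
  0+0+1 = 1
  0+0 = 0
  0+0 = 0
  1+1 = 0 carry 1
  1+1+1 = 1 carry 1
  1+0+1 = 0 carry 1
  1+0+1 = 0 carry 1
  0+1+1 = 0 carry 1
  1+0+1 = 0 carry 1
  0+1+1 = 0 carry 1
  0+1+1 = 0 carry 1
  1+1+1 = 1 carry 1
  1+1+1 = 1 carry 1
  0+1+1 = 0 carry 1
  0+0+1 = 1
  0+0 = 0
  0+1 = 1
  0+0 = 0
  0+0 = 0
  1+1 = 0 carry 1
  final carry 1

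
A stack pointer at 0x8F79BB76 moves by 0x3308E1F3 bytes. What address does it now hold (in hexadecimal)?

Add column by column in base 16, right to left:
  6+3 = 9
  7+F = 6 carry 1
  B+1+1 = D
  B+E = 9 carry 1
  9+8+1 = 2 carry 1
  7+0+1 = 8
  F+3 = 2 carry 1
  8+3+1 = C

0xC2829D69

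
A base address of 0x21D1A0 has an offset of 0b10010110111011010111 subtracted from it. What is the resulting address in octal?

0o6061311

0x21D1A0 = 0o10350640 in octal.
0b10010110111011010111 = 0o2267327 in octal.
Subtract column by column in base 8:
  0-7 → 1 (borrow)
  4-2-1 → 1
  6-3 → 3
  0-7 → 1 (borrow)
  5-6-1 → 6 (borrow)
  3-2-1 → 0
  0-2 → 6 (borrow)
  1-0-1 → 0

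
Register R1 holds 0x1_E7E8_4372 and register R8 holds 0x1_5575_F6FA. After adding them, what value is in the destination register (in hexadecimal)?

Add column by column in base 16, right to left:
  2+A = C
  7+F = 6 carry 1
  3+6+1 = A
  4+F = 3 carry 1
  8+5+1 = E
  E+7 = 5 carry 1
  7+5+1 = D
  E+5 = 3 carry 1
  1+1+1 = 3

0x33D5E3A6C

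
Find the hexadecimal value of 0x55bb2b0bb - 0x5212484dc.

0x3a8e2bdf

Subtract column by column in base 16:
  b-c → f (borrow)
  b-d-1 → d (borrow)
  0-4-1 → b (borrow)
  b-8-1 → 2
  2-4 → e (borrow)
  b-2-1 → 8
  b-1 → a
  5-2 → 3
  5-5 → 0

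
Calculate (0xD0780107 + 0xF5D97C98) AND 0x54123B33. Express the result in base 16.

Add column by column in base 16, right to left:
  7+8 = F
  0+9 = 9
  1+C = D
  0+7 = 7
  8+9 = 1 carry 1
  7+D+1 = 5 carry 1
  0+5+1 = 6
  D+F = C carry 1
  final carry 1
Sum = 0x1C6517D9F; now AND with 0x54123B33:
  1&0=0, C&5=4, 6&4=4, 5&1=1, 1&2=0, 7&3=3, D&B=9, 9&3=1, F&3=3

0x44103913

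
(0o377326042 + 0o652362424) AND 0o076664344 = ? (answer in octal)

0o50600044

Add column by column in base 8, right to left:
  2+4 = 6
  4+2 = 6
  0+4 = 4
  6+2 = 0 carry 1
  2+6+1 = 1 carry 1
  3+3+1 = 7
  7+2 = 1 carry 1
  7+5+1 = 5 carry 1
  3+6+1 = 2 carry 1
  final carry 1
Sum = 0o1251710466; now AND with 0o076664344:
  1&0=0, 2&0=0, 5&7=5, 1&6=0, 7&6=6, 1&6=0, 0&4=0, 4&3=0, 6&4=4, 6&4=4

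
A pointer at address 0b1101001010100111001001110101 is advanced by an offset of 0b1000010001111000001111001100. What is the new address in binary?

Add column by column in base 2, right to left:
  1+0 = 1
  0+0 = 0
  1+1 = 0 carry 1
  0+1+1 = 0 carry 1
  1+0+1 = 0 carry 1
  1+0+1 = 0 carry 1
  1+1+1 = 1 carry 1
  0+1+1 = 0 carry 1
  0+1+1 = 0 carry 1
  1+1+1 = 1 carry 1
  0+0+1 = 1
  0+0 = 0
  1+0 = 1
  1+0 = 1
  1+0 = 1
  0+1 = 1
  0+1 = 1
  1+1 = 0 carry 1
  0+1+1 = 0 carry 1
  1+0+1 = 0 carry 1
  0+0+1 = 1
  1+0 = 1
  0+1 = 1
  0+0 = 0
  1+0 = 1
  0+0 = 0
  1+0 = 1
  1+1 = 0 carry 1
  final carry 1

0b10101011100011111011001000001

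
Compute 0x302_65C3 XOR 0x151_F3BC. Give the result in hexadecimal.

0x253967F

XOR each hex digit independently (no carries):
  3^1=2, 0^5=5, 2^1=3, 6^F=9, 5^3=6, C^B=7, 3^C=F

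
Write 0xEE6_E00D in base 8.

Expand each hex digit to 4 bits: E=1110 E=1110 6=0110 E=1110 0=0000 0=0000 D=1101.
Group the bits in threes: 001 110 111 001 101 110 000 000 001 101 → 1671560015.

0o1671560015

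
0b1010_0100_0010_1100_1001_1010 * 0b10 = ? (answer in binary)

0b1010010000101100100110100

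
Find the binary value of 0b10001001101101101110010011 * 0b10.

0b100010011011011011100100110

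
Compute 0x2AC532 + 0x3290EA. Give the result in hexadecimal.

0x5D561C

Add column by column in base 16, right to left:
  2+A = C
  3+E = 1 carry 1
  5+0+1 = 6
  C+9 = 5 carry 1
  A+2+1 = D
  2+3 = 5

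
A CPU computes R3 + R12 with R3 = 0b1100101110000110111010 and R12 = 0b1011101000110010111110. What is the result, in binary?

Add column by column in base 2, right to left:
  0+0 = 0
  1+1 = 0 carry 1
  0+1+1 = 0 carry 1
  1+1+1 = 1 carry 1
  1+1+1 = 1 carry 1
  1+1+1 = 1 carry 1
  0+0+1 = 1
  1+1 = 0 carry 1
  1+0+1 = 0 carry 1
  0+0+1 = 1
  0+1 = 1
  0+1 = 1
  0+0 = 0
  1+0 = 1
  1+0 = 1
  1+1 = 0 carry 1
  0+0+1 = 1
  1+1 = 0 carry 1
  0+1+1 = 0 carry 1
  0+1+1 = 0 carry 1
  1+0+1 = 0 carry 1
  1+1+1 = 1 carry 1
  final carry 1

0b11000010110111001111000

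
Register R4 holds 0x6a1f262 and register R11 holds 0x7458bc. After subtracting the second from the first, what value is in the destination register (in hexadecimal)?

Subtract column by column in base 16:
  2-c → 6 (borrow)
  6-b-1 → a (borrow)
  2-8-1 → 9 (borrow)
  f-5-1 → 9
  1-4 → d (borrow)
  a-7-1 → 2
  6-0 → 6

0x62d99a6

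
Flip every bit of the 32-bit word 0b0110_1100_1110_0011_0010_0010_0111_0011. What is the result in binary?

0b10010011000111001101110110001100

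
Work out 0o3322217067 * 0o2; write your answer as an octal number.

0o6644436156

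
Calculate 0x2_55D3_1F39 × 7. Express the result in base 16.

0x1058C5DA8F

Multiply each base-16 digit by 7, carrying:
  9×7 = 63 → write F carry 3
  3×7+3 = 24 → write 8 carry 1
  F×7+1 = 106 → write A carry 6
  1×7+6 = 13 → write D
  3×7 = 21 → write 5 carry 1
  D×7+1 = 92 → write C carry 5
  5×7+5 = 40 → write 8 carry 2
  5×7+2 = 37 → write 5 carry 2
  2×7+2 = 16 → write 0 carry 1
  remaining carry: 1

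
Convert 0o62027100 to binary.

Each octal digit is 3 bits: 6=110 2=010 0=000 2=010 7=111 1=001 0=000 0=000.

0b110010000010111001000000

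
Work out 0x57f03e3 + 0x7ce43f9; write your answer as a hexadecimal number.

0xd4d47dc

Add column by column in base 16, right to left:
  3+9 = c
  e+f = d carry 1
  3+3+1 = 7
  0+4 = 4
  f+e = d carry 1
  7+c+1 = 4 carry 1
  5+7+1 = d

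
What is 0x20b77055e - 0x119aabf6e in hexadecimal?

0xf1cc45f0

Subtract column by column in base 16:
  e-e → 0
  5-6 → f (borrow)
  5-f-1 → 5 (borrow)
  0-b-1 → 4 (borrow)
  7-a-1 → c (borrow)
  7-a-1 → c (borrow)
  b-9-1 → 1
  0-1 → f (borrow)
  2-1-1 → 0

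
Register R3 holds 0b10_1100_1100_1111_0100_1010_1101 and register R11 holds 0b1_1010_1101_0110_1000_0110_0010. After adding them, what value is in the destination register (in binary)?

0b100011110100101110100001111

Add column by column in base 2, right to left:
  1+0 = 1
  0+1 = 1
  1+0 = 1
  1+0 = 1
  0+0 = 0
  1+1 = 0 carry 1
  0+1+1 = 0 carry 1
  1+0+1 = 0 carry 1
  0+0+1 = 1
  0+0 = 0
  1+0 = 1
  0+1 = 1
  1+0 = 1
  1+1 = 0 carry 1
  1+1+1 = 1 carry 1
  1+0+1 = 0 carry 1
  0+1+1 = 0 carry 1
  0+0+1 = 1
  1+1 = 0 carry 1
  1+1+1 = 1 carry 1
  0+0+1 = 1
  0+1 = 1
  1+0 = 1
  1+1 = 0 carry 1
  0+1+1 = 0 carry 1
  1+0+1 = 0 carry 1
  final carry 1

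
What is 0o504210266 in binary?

Each octal digit is 3 bits: 5=101 0=000 4=100 2=010 1=001 0=000 2=010 6=110 6=110.

0b101000100010001000010110110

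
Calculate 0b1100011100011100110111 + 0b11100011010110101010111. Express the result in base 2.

0b101000110111010010001110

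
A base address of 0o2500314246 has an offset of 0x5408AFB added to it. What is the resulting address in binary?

0b11010010000100010001110100001

0o2500314246 = 0b10101000000011001100010100110 in binary.
0x5408AFB = 0b101010000001000101011111011 in binary.
Add column by column in base 2, right to left:
  0+1 = 1
  1+1 = 0 carry 1
  1+0+1 = 0 carry 1
  0+1+1 = 0 carry 1
  0+1+1 = 0 carry 1
  1+1+1 = 1 carry 1
  0+1+1 = 0 carry 1
  1+1+1 = 1 carry 1
  0+0+1 = 1
  0+1 = 1
  0+0 = 0
  1+1 = 0 carry 1
  1+0+1 = 0 carry 1
  0+0+1 = 1
  0+0 = 0
  1+1 = 0 carry 1
  1+0+1 = 0 carry 1
  0+0+1 = 1
  0+0 = 0
  0+0 = 0
  0+0 = 0
  0+0 = 0
  0+1 = 1
  0+0 = 0
  1+1 = 0 carry 1
  0+0+1 = 1
  1+1 = 0 carry 1
  0+0+1 = 1
  1+0 = 1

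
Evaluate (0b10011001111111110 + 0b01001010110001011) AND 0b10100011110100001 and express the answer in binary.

0b10100000110000001

Add column by column in base 2, right to left:
  0+1 = 1
  1+1 = 0 carry 1
  1+0+1 = 0 carry 1
  1+1+1 = 1 carry 1
  1+0+1 = 0 carry 1
  1+0+1 = 0 carry 1
  1+0+1 = 0 carry 1
  1+1+1 = 1 carry 1
  1+1+1 = 1 carry 1
  1+0+1 = 0 carry 1
  0+1+1 = 0 carry 1
  0+0+1 = 1
  1+1 = 0 carry 1
  1+0+1 = 0 carry 1
  0+0+1 = 1
  0+1 = 1
  1+0 = 1
Sum = 0b11100100110001001; now AND with 0b10100011110100001:
  11100100110001001
& 10100011110100001
= 10100000110000001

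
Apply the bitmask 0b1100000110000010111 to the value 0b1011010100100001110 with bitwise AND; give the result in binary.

AND bit by bit (1 only where both bits are 1):
  1011010100100001110
& 1100000110000010111
= 1000000100000000110

0b1000000100000000110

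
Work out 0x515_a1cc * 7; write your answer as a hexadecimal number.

0x23976c94

Multiply each base-16 digit by 7, carrying:
  c×7 = 84 → write 4 carry 5
  c×7+5 = 89 → write 9 carry 5
  1×7+5 = 12 → write c
  a×7 = 70 → write 6 carry 4
  5×7+4 = 39 → write 7 carry 2
  1×7+2 = 9 → write 9
  5×7 = 35 → write 3 carry 2
  remaining carry: 2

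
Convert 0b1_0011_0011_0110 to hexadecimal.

0x1336

Group the bits into nibbles: 0001 0011 0011 0110 → 1336.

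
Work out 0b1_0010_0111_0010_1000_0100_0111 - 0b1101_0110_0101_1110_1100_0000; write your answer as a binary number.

Subtract column by column in base 2:
  1-0 → 1
  1-0 → 1
  1-0 → 1
  0-0 → 0
  0-0 → 0
  0-0 → 0
  1-1 → 0
  0-1 → 1 (borrow)
  0-0-1 → 1 (borrow)
  0-1-1 → 0 (borrow)
  0-1-1 → 0 (borrow)
  1-1-1 → 1 (borrow)
  0-1-1 → 0 (borrow)
  1-0-1 → 0
  0-1 → 1 (borrow)
  0-0-1 → 1 (borrow)
  1-0-1 → 0
  1-1 → 0
  1-1 → 0
  0-0 → 0
  0-1 → 1 (borrow)
  1-0-1 → 0
  0-1 → 1 (borrow)
  0-1-1 → 0 (borrow)
  1-0-1 → 0

0b10100001100100110000111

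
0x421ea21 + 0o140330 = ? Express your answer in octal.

0o410525371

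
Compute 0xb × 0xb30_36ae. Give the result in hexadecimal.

Multiply each base-16 digit by 11, carrying:
  e×11 = 154 → write a carry 9
  a×11+9 = 119 → write 7 carry 7
  6×11+7 = 73 → write 9 carry 4
  3×11+4 = 37 → write 5 carry 2
  0×11+2 = 2 → write 2
  3×11 = 33 → write 1 carry 2
  b×11+2 = 123 → write b carry 7
  remaining carry: 7

0x7b12597a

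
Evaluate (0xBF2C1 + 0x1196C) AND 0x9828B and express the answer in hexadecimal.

0x90009

Add column by column in base 16, right to left:
  1+C = D
  C+6 = 2 carry 1
  2+9+1 = C
  F+1 = 0 carry 1
  B+1+1 = D
Sum = 0xD0C2D; now AND with 0x9828B:
  D&9=9, 0&8=0, C&2=0, 2&8=0, D&B=9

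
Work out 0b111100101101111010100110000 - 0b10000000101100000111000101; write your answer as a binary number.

0b101100101000011001101101011

Subtract column by column in base 2:
  0-1 → 1 (borrow)
  0-0-1 → 1 (borrow)
  0-1-1 → 0 (borrow)
  0-0-1 → 1 (borrow)
  1-0-1 → 0
  1-0 → 1
  0-1 → 1 (borrow)
  0-1-1 → 0 (borrow)
  1-1-1 → 1 (borrow)
  0-0-1 → 1 (borrow)
  1-0-1 → 0
  0-0 → 0
  1-0 → 1
  1-0 → 1
  1-1 → 0
  1-1 → 0
  0-0 → 0
  1-1 → 0
  1-0 → 1
  0-0 → 0
  1-0 → 1
  0-0 → 0
  0-0 → 0
  1-0 → 1
  1-0 → 1
  1-1 → 0
  1-0 → 1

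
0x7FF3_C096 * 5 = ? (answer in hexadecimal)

0x27FC2C2EE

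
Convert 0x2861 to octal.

0o24141

Expand each hex digit to 4 bits: 2=0010 8=1000 6=0110 1=0001.
Group the bits in threes: 010 100 001 100 001 → 24141.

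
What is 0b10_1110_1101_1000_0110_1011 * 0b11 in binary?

0b100011001000100101000001

Multiply each base-2 digit by 3, carrying:
  1×3 = 3 → write 1 carry 1
  1×3+1 = 4 → write 0 carry 2
  0×3+2 = 2 → write 0 carry 1
  1×3+1 = 4 → write 0 carry 2
  0×3+2 = 2 → write 0 carry 1
  1×3+1 = 4 → write 0 carry 2
  1×3+2 = 5 → write 1 carry 2
  0×3+2 = 2 → write 0 carry 1
  0×3+1 = 1 → write 1
  0×3 = 0 → write 0
  0×3 = 0 → write 0
  1×3 = 3 → write 1 carry 1
  1×3+1 = 4 → write 0 carry 2
  0×3+2 = 2 → write 0 carry 1
  1×3+1 = 4 → write 0 carry 2
  1×3+2 = 5 → write 1 carry 2
  0×3+2 = 2 → write 0 carry 1
  1×3+1 = 4 → write 0 carry 2
  1×3+2 = 5 → write 1 carry 2
  1×3+2 = 5 → write 1 carry 2
  0×3+2 = 2 → write 0 carry 1
  1×3+1 = 4 → write 0 carry 2
  remaining carry: 10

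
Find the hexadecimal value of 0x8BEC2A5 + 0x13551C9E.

0x1C13DF43

Add column by column in base 16, right to left:
  5+E = 3 carry 1
  A+9+1 = 4 carry 1
  2+C+1 = F
  C+1 = D
  E+5 = 3 carry 1
  B+5+1 = 1 carry 1
  8+3+1 = C
  0+1 = 1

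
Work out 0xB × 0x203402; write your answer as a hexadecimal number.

0x1623C16

Multiply each base-16 digit by 11, carrying:
  2×11 = 22 → write 6 carry 1
  0×11+1 = 1 → write 1
  4×11 = 44 → write C carry 2
  3×11+2 = 35 → write 3 carry 2
  0×11+2 = 2 → write 2
  2×11 = 22 → write 6 carry 1
  remaining carry: 1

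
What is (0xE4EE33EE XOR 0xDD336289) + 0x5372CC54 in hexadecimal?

First 0xE4EE33EE XOR 0xDD336289 = 0x39DD5167.
Add column by column in base 16, right to left:
  7+4 = B
  6+5 = B
  1+C = D
  5+C = 1 carry 1
  D+2+1 = 0 carry 1
  D+7+1 = 5 carry 1
  9+3+1 = D
  3+5 = 8

0x8D501DBB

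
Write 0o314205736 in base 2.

0b11001100010000101111011110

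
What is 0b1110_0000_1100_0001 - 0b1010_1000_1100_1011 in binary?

0b11011111110110

Subtract column by column in base 2:
  1-1 → 0
  0-1 → 1 (borrow)
  0-0-1 → 1 (borrow)
  0-1-1 → 0 (borrow)
  0-0-1 → 1 (borrow)
  0-0-1 → 1 (borrow)
  1-1-1 → 1 (borrow)
  1-1-1 → 1 (borrow)
  0-0-1 → 1 (borrow)
  0-0-1 → 1 (borrow)
  0-0-1 → 1 (borrow)
  0-1-1 → 0 (borrow)
  0-0-1 → 1 (borrow)
  1-1-1 → 1 (borrow)
  1-0-1 → 0
  1-1 → 0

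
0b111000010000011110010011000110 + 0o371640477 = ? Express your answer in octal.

0o7412223005

0b111000010000011110010011000110 = 0o7020362306 in octal.
Add column by column in base 8, right to left:
  6+7 = 5 carry 1
  0+7+1 = 0 carry 1
  3+4+1 = 0 carry 1
  2+0+1 = 3
  6+4 = 2 carry 1
  3+6+1 = 2 carry 1
  0+1+1 = 2
  2+7 = 1 carry 1
  0+3+1 = 4
  7+0 = 7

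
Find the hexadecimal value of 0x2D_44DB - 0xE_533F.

0x1EF19C

Subtract column by column in base 16:
  B-F → C (borrow)
  D-3-1 → 9
  4-3 → 1
  4-5 → F (borrow)
  D-E-1 → E (borrow)
  2-0-1 → 1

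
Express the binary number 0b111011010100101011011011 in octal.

0o73245333

Group the bits in threes: 111 011 010 100 101 011 011 011 → 73245333.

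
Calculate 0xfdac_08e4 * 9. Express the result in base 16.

0x8eb0c5004

Multiply each base-16 digit by 9, carrying:
  4×9 = 36 → write 4 carry 2
  e×9+2 = 128 → write 0 carry 8
  8×9+8 = 80 → write 0 carry 5
  0×9+5 = 5 → write 5
  c×9 = 108 → write c carry 6
  a×9+6 = 96 → write 0 carry 6
  d×9+6 = 123 → write b carry 7
  f×9+7 = 142 → write e carry 8
  remaining carry: 8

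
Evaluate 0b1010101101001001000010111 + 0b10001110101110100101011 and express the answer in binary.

Add column by column in base 2, right to left:
  1+1 = 0 carry 1
  1+1+1 = 1 carry 1
  1+0+1 = 0 carry 1
  0+1+1 = 0 carry 1
  1+0+1 = 0 carry 1
  0+1+1 = 0 carry 1
  0+0+1 = 1
  0+0 = 0
  0+1 = 1
  1+0 = 1
  0+1 = 1
  0+1 = 1
  1+1 = 0 carry 1
  0+0+1 = 1
  0+1 = 1
  1+0 = 1
  0+1 = 1
  1+1 = 0 carry 1
  1+1+1 = 1 carry 1
  0+0+1 = 1
  1+0 = 1
  0+0 = 0
  1+1 = 0 carry 1
  0+0+1 = 1
  1+0 = 1

0b1100111011110111101000010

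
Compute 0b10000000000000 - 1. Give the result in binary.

0b1111111111111

The trailing 13 digits are 0, so subtracting 1 borrows through: they become 1 and the next digit up decrements.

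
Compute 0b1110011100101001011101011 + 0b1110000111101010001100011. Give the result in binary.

Add column by column in base 2, right to left:
  1+1 = 0 carry 1
  1+1+1 = 1 carry 1
  0+0+1 = 1
  1+0 = 1
  0+0 = 0
  1+1 = 0 carry 1
  1+1+1 = 1 carry 1
  1+0+1 = 0 carry 1
  0+0+1 = 1
  1+0 = 1
  0+1 = 1
  0+0 = 0
  1+1 = 0 carry 1
  0+0+1 = 1
  1+1 = 0 carry 1
  0+1+1 = 0 carry 1
  0+1+1 = 0 carry 1
  1+1+1 = 1 carry 1
  1+0+1 = 0 carry 1
  1+0+1 = 0 carry 1
  0+0+1 = 1
  0+0 = 0
  1+1 = 0 carry 1
  1+1+1 = 1 carry 1
  1+1+1 = 1 carry 1
  final carry 1

0b11100100100010011101001110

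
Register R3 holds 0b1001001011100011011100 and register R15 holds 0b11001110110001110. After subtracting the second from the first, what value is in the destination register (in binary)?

0b1000110001101101001110

Subtract column by column in base 2:
  0-0 → 0
  0-1 → 1 (borrow)
  1-1-1 → 1 (borrow)
  1-1-1 → 1 (borrow)
  1-0-1 → 0
  0-0 → 0
  1-0 → 1
  1-1 → 0
  0-1 → 1 (borrow)
  0-0-1 → 1 (borrow)
  0-1-1 → 0 (borrow)
  1-1-1 → 1 (borrow)
  1-1-1 → 1 (borrow)
  1-0-1 → 0
  0-0 → 0
  1-1 → 0
  0-1 → 1 (borrow)
  0-0-1 → 1 (borrow)
  1-0-1 → 0
  0-0 → 0
  0-0 → 0
  1-0 → 1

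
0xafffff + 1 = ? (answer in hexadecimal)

The trailing 5 digits are F (max in base 16), so adding 1 cascades: they roll to 0 and the next digit up increments.

0xb00000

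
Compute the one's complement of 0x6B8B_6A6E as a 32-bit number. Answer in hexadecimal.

0x94749591

Each hex digit d becomes F−d:
  6→9, B→4, 8→7, B→4, 6→9, A→5, 6→9, E→1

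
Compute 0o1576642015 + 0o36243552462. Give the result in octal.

Add column by column in base 8, right to left:
  5+2 = 7
  1+6 = 7
  0+4 = 4
  2+2 = 4
  4+5 = 1 carry 1
  6+5+1 = 4 carry 1
  6+3+1 = 2 carry 1
  7+4+1 = 4 carry 1
  5+2+1 = 0 carry 1
  1+6+1 = 0 carry 1
  0+3+1 = 4

0o40042414477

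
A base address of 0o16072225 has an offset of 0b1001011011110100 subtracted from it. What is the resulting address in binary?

0o16072225 = 0b1110000111010010010101 in binary.
Subtract column by column in base 2:
  1-0 → 1
  0-0 → 0
  1-1 → 0
  0-0 → 0
  1-1 → 0
  0-1 → 1 (borrow)
  0-1-1 → 0 (borrow)
  1-1-1 → 1 (borrow)
  0-0-1 → 1 (borrow)
  0-1-1 → 0 (borrow)
  1-1-1 → 1 (borrow)
  0-0-1 → 1 (borrow)
  1-1-1 → 1 (borrow)
  1-0-1 → 0
  1-0 → 1
  0-1 → 1 (borrow)
  0-0-1 → 1 (borrow)
  0-0-1 → 1 (borrow)
  0-0-1 → 1 (borrow)
  1-0-1 → 0
  1-0 → 1
  1-0 → 1

0b1101111101110110100001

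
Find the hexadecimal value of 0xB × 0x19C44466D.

0x11B6EF06AF

Multiply each base-16 digit by 11, carrying:
  D×11 = 143 → write F carry 8
  6×11+8 = 74 → write A carry 4
  6×11+4 = 70 → write 6 carry 4
  4×11+4 = 48 → write 0 carry 3
  4×11+3 = 47 → write F carry 2
  4×11+2 = 46 → write E carry 2
  C×11+2 = 134 → write 6 carry 8
  9×11+8 = 107 → write B carry 6
  1×11+6 = 17 → write 1 carry 1
  remaining carry: 1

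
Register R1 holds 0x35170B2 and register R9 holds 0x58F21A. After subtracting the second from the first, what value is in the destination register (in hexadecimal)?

0x2F87E98

Subtract column by column in base 16:
  2-A → 8 (borrow)
  B-1-1 → 9
  0-2 → E (borrow)
  7-F-1 → 7 (borrow)
  1-8-1 → 8 (borrow)
  5-5-1 → F (borrow)
  3-0-1 → 2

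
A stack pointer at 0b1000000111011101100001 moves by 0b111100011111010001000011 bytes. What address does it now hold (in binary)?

0b1000100100110101110100100

Add column by column in base 2, right to left:
  1+1 = 0 carry 1
  0+1+1 = 0 carry 1
  0+0+1 = 1
  0+0 = 0
  0+0 = 0
  1+0 = 1
  1+1 = 0 carry 1
  0+0+1 = 1
  1+0 = 1
  1+0 = 1
  1+1 = 0 carry 1
  0+0+1 = 1
  1+1 = 0 carry 1
  1+1+1 = 1 carry 1
  1+1+1 = 1 carry 1
  0+1+1 = 0 carry 1
  0+1+1 = 0 carry 1
  0+0+1 = 1
  0+0 = 0
  0+0 = 0
  0+1 = 1
  1+1 = 0 carry 1
  0+1+1 = 0 carry 1
  0+1+1 = 0 carry 1
  final carry 1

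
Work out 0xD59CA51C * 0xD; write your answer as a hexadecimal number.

0xAD8F4626C

Multiply each base-16 digit by 13, carrying:
  C×13 = 156 → write C carry 9
  1×13+9 = 22 → write 6 carry 1
  5×13+1 = 66 → write 2 carry 4
  A×13+4 = 134 → write 6 carry 8
  C×13+8 = 164 → write 4 carry 10
  9×13+10 = 127 → write F carry 7
  5×13+7 = 72 → write 8 carry 4
  D×13+4 = 173 → write D carry 10
  remaining carry: A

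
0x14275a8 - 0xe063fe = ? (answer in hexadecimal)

0x6211aa

Subtract column by column in base 16:
  8-e → a (borrow)
  a-f-1 → a (borrow)
  5-3-1 → 1
  7-6 → 1
  2-0 → 2
  4-e → 6 (borrow)
  1-0-1 → 0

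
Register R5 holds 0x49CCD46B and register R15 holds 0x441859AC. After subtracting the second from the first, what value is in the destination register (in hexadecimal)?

0x5B47ABF

Subtract column by column in base 16:
  B-C → F (borrow)
  6-A-1 → B (borrow)
  4-9-1 → A (borrow)
  D-5-1 → 7
  C-8 → 4
  C-1 → B
  9-4 → 5
  4-4 → 0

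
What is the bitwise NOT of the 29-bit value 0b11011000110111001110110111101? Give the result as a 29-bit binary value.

0b00100111001000110001001000010

Invert each bit: 11011000110111001110110111101 → 00100111001000110001001000010.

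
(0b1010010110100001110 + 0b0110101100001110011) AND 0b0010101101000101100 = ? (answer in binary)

0b0

Add column by column in base 2, right to left:
  0+1 = 1
  1+1 = 0 carry 1
  1+0+1 = 0 carry 1
  1+0+1 = 0 carry 1
  0+1+1 = 0 carry 1
  0+1+1 = 0 carry 1
  0+1+1 = 0 carry 1
  0+0+1 = 1
  1+0 = 1
  0+0 = 0
  1+0 = 1
  1+1 = 0 carry 1
  0+1+1 = 0 carry 1
  1+0+1 = 0 carry 1
  0+1+1 = 0 carry 1
  0+0+1 = 1
  1+1 = 0 carry 1
  0+1+1 = 0 carry 1
  1+0+1 = 0 carry 1
  final carry 1
Sum = 0b10001000010110000001; now AND with 0b0010101101000101100:
  10001000010110000001
& 00010101101000101100
= 00000000000000000000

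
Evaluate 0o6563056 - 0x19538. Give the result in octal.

0x19538 = 0o312470 in octal.
Subtract column by column in base 8:
  6-0 → 6
  5-7 → 6 (borrow)
  0-4-1 → 3 (borrow)
  3-2-1 → 0
  6-1 → 5
  5-3 → 2
  6-0 → 6

0o6250366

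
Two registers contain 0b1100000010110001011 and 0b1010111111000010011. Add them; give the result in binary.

0b10111000001110011110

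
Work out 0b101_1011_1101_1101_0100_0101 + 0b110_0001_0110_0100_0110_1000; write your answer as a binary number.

0b101111010100000110101101

Add column by column in base 2, right to left:
  1+0 = 1
  0+0 = 0
  1+0 = 1
  0+1 = 1
  0+0 = 0
  0+1 = 1
  1+1 = 0 carry 1
  0+0+1 = 1
  1+0 = 1
  0+0 = 0
  1+1 = 0 carry 1
  1+0+1 = 0 carry 1
  1+0+1 = 0 carry 1
  0+1+1 = 0 carry 1
  1+1+1 = 1 carry 1
  1+0+1 = 0 carry 1
  1+1+1 = 1 carry 1
  1+0+1 = 0 carry 1
  0+0+1 = 1
  1+0 = 1
  1+0 = 1
  0+1 = 1
  1+1 = 0 carry 1
  final carry 1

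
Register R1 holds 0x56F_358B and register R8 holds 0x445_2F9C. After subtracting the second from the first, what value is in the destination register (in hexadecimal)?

0x12A05EF

Subtract column by column in base 16:
  B-C → F (borrow)
  8-9-1 → E (borrow)
  5-F-1 → 5 (borrow)
  3-2-1 → 0
  F-5 → A
  6-4 → 2
  5-4 → 1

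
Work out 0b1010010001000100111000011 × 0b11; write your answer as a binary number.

0b11110110011001110101001001

Multiply each base-2 digit by 3, carrying:
  1×3 = 3 → write 1 carry 1
  1×3+1 = 4 → write 0 carry 2
  0×3+2 = 2 → write 0 carry 1
  0×3+1 = 1 → write 1
  0×3 = 0 → write 0
  0×3 = 0 → write 0
  1×3 = 3 → write 1 carry 1
  1×3+1 = 4 → write 0 carry 2
  1×3+2 = 5 → write 1 carry 2
  0×3+2 = 2 → write 0 carry 1
  0×3+1 = 1 → write 1
  1×3 = 3 → write 1 carry 1
  0×3+1 = 1 → write 1
  0×3 = 0 → write 0
  0×3 = 0 → write 0
  1×3 = 3 → write 1 carry 1
  0×3+1 = 1 → write 1
  0×3 = 0 → write 0
  0×3 = 0 → write 0
  1×3 = 3 → write 1 carry 1
  0×3+1 = 1 → write 1
  0×3 = 0 → write 0
  1×3 = 3 → write 1 carry 1
  0×3+1 = 1 → write 1
  1×3 = 3 → write 1 carry 1
  remaining carry: 1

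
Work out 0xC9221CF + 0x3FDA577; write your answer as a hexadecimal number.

0x108FC746

Add column by column in base 16, right to left:
  F+7 = 6 carry 1
  C+7+1 = 4 carry 1
  1+5+1 = 7
  2+A = C
  2+D = F
  9+F = 8 carry 1
  C+3+1 = 0 carry 1
  final carry 1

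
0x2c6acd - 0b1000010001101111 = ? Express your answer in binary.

0b1010111110011001011110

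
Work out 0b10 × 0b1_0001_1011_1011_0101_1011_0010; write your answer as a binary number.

0b10001101110110101101100100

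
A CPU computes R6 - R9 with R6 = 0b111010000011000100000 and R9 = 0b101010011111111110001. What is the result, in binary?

Subtract column by column in base 2:
  0-1 → 1 (borrow)
  0-0-1 → 1 (borrow)
  0-0-1 → 1 (borrow)
  0-0-1 → 1 (borrow)
  0-1-1 → 0 (borrow)
  1-1-1 → 1 (borrow)
  0-1-1 → 0 (borrow)
  0-1-1 → 0 (borrow)
  0-1-1 → 0 (borrow)
  1-1-1 → 1 (borrow)
  1-1-1 → 1 (borrow)
  0-1-1 → 0 (borrow)
  0-1-1 → 0 (borrow)
  0-1-1 → 0 (borrow)
  0-0-1 → 1 (borrow)
  0-0-1 → 1 (borrow)
  1-1-1 → 1 (borrow)
  0-0-1 → 1 (borrow)
  1-1-1 → 1 (borrow)
  1-0-1 → 0
  1-1 → 0

0b1111100011000101111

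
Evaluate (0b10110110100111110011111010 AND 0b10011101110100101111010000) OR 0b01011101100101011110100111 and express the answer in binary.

0b11011101100101111111110111

0b10110110100111110011111010 AND 0b10011101110100101111010000 = 0b10010100100100100011010000.
Then OR with 0b01011101100101011110100111.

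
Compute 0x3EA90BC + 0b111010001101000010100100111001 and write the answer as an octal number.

0x3EA90BC = 0o372510274 in octal.
0b111010001101000010100100111001 = 0o7215024471 in octal.
Add column by column in base 8, right to left:
  4+1 = 5
  7+7 = 6 carry 1
  2+4+1 = 7
  0+4 = 4
  1+2 = 3
  5+0 = 5
  2+5 = 7
  7+1 = 0 carry 1
  3+2+1 = 6
  0+7 = 7

0o7607534765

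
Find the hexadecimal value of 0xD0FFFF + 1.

0xD10000

The trailing 4 digits are F (max in base 16), so adding 1 cascades: they roll to 0 and the next digit up increments.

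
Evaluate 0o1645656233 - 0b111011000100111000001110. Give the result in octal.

0o1552607215

0b111011000100111000001110 = 0o73047016 in octal.
Subtract column by column in base 8:
  3-6 → 5 (borrow)
  3-1-1 → 1
  2-0 → 2
  6-7 → 7 (borrow)
  5-4-1 → 0
  6-0 → 6
  5-3 → 2
  4-7 → 5 (borrow)
  6-0-1 → 5
  1-0 → 1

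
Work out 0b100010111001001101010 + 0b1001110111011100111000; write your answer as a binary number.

Add column by column in base 2, right to left:
  0+0 = 0
  1+0 = 1
  0+0 = 0
  1+1 = 0 carry 1
  0+1+1 = 0 carry 1
  1+1+1 = 1 carry 1
  1+0+1 = 0 carry 1
  0+0+1 = 1
  0+1 = 1
  1+1 = 0 carry 1
  0+1+1 = 0 carry 1
  0+0+1 = 1
  1+1 = 0 carry 1
  1+1+1 = 1 carry 1
  1+1+1 = 1 carry 1
  0+0+1 = 1
  1+1 = 0 carry 1
  0+1+1 = 0 carry 1
  0+1+1 = 0 carry 1
  0+0+1 = 1
  1+0 = 1
  0+1 = 1

0b1110001110100110100010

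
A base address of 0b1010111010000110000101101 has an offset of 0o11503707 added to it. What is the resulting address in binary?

0b1100000111001001111110100

0o11503707 = 0b1001101000011111000111 in binary.
Add column by column in base 2, right to left:
  1+1 = 0 carry 1
  0+1+1 = 0 carry 1
  1+1+1 = 1 carry 1
  1+0+1 = 0 carry 1
  0+0+1 = 1
  1+0 = 1
  0+1 = 1
  0+1 = 1
  0+1 = 1
  0+1 = 1
  1+1 = 0 carry 1
  1+0+1 = 0 carry 1
  0+0+1 = 1
  0+0 = 0
  0+0 = 0
  0+1 = 1
  1+0 = 1
  0+1 = 1
  1+1 = 0 carry 1
  1+0+1 = 0 carry 1
  1+0+1 = 0 carry 1
  0+1+1 = 0 carry 1
  1+0+1 = 0 carry 1
  0+0+1 = 1
  1+0 = 1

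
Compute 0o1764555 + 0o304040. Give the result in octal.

Add column by column in base 8, right to left:
  5+0 = 5
  5+4 = 1 carry 1
  5+0+1 = 6
  4+4 = 0 carry 1
  6+0+1 = 7
  7+3 = 2 carry 1
  1+0+1 = 2

0o2270615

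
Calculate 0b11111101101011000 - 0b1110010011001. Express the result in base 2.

Subtract column by column in base 2:
  0-1 → 1 (borrow)
  0-0-1 → 1 (borrow)
  0-0-1 → 1 (borrow)
  1-1-1 → 1 (borrow)
  1-1-1 → 1 (borrow)
  0-0-1 → 1 (borrow)
  1-0-1 → 0
  0-1 → 1 (borrow)
  1-0-1 → 0
  1-0 → 1
  0-1 → 1 (borrow)
  1-1-1 → 1 (borrow)
  1-1-1 → 1 (borrow)
  1-0-1 → 0
  1-0 → 1
  1-0 → 1
  1-0 → 1

0b11101111010111111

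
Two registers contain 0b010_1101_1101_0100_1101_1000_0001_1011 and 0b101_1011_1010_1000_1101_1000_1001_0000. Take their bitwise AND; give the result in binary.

0b0001001100000001101100000010000

AND bit by bit (1 only where both bits are 1):
  0101101110101001101100000011011
& 1011011101010001101100010010000
= 0001001100000001101100000010000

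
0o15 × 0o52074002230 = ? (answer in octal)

Multiply each base-8 digit by 13, carrying:
  0×13 = 0 → write 0
  3×13 = 39 → write 7 carry 4
  2×13+4 = 30 → write 6 carry 3
  2×13+3 = 29 → write 5 carry 3
  0×13+3 = 3 → write 3
  0×13 = 0 → write 0
  4×13 = 52 → write 4 carry 6
  7×13+6 = 97 → write 1 carry 12
  0×13+12 = 12 → write 4 carry 1
  2×13+1 = 27 → write 3 carry 3
  5×13+3 = 68 → write 4 carry 8
  remaining carry: 10

0o1043414035670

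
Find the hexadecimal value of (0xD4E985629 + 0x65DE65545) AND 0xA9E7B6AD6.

Add column by column in base 16, right to left:
  9+5 = E
  2+4 = 6
  6+5 = B
  5+5 = A
  8+6 = E
  9+E = 7 carry 1
  E+D+1 = C carry 1
  4+5+1 = A
  D+6 = 3 carry 1
  final carry 1
Sum = 0x13AC7EAB6E; now AND with 0xA9E7B6AD6:
  1&0=0, 3&A=2, A&9=8, C&E=C, 7&7=7, E&B=A, A&6=2, B&A=A, 6&D=4, E&6=6

0x28C7A2A46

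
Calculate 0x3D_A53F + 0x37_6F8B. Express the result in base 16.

Add column by column in base 16, right to left:
  F+B = A carry 1
  3+8+1 = C
  5+F = 4 carry 1
  A+6+1 = 1 carry 1
  D+7+1 = 5 carry 1
  3+3+1 = 7

0x7514CA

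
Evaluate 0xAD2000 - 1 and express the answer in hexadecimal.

The trailing 3 digits are 0, so subtracting 1 borrows through: they become F and the next digit up decrements.

0xAD1FFF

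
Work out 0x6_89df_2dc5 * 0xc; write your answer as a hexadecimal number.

Multiply each base-16 digit by 12, carrying:
  5×12 = 60 → write c carry 3
  c×12+3 = 147 → write 3 carry 9
  d×12+9 = 165 → write 5 carry 10
  2×12+10 = 34 → write 2 carry 2
  f×12+2 = 182 → write 6 carry 11
  d×12+11 = 167 → write 7 carry 10
  9×12+10 = 118 → write 6 carry 7
  8×12+7 = 103 → write 7 carry 6
  6×12+6 = 78 → write e carry 4
  remaining carry: 4

0x4e7676253c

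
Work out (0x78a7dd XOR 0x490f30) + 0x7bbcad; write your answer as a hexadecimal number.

First 0x78a7dd XOR 0x490f30 = 0x31a8ed.
Add column by column in base 16, right to left:
  d+d = a carry 1
  e+a+1 = 9 carry 1
  8+c+1 = 5 carry 1
  a+b+1 = 6 carry 1
  1+b+1 = d
  3+7 = a

0xad659a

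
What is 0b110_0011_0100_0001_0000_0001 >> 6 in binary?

0b11000110100000100

Right shift by 6: drop the 6 least-significant bits.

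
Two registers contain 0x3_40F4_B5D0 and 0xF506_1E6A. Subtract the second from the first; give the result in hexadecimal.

0x24BEE9766

Subtract column by column in base 16:
  0-A → 6 (borrow)
  D-6-1 → 6
  5-E → 7 (borrow)
  B-1-1 → 9
  4-6 → E (borrow)
  F-0-1 → E
  0-5 → B (borrow)
  4-F-1 → 4 (borrow)
  3-0-1 → 2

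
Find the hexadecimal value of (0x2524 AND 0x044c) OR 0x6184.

0x6584

0x2524 AND 0x044c = 0x0404.
Then OR with 0x6184.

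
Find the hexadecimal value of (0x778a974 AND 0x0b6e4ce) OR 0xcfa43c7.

0x778a974 AND 0x0b6e4ce = 0x030a044.
Then OR with 0xcfa43c7.

0xcfae3c7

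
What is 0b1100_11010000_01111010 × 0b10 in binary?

Multiply each base-2 digit by 2, carrying:
  0×2 = 0 → write 0
  1×2 = 2 → write 0 carry 1
  0×2+1 = 1 → write 1
  1×2 = 2 → write 0 carry 1
  1×2+1 = 3 → write 1 carry 1
  1×2+1 = 3 → write 1 carry 1
  1×2+1 = 3 → write 1 carry 1
  0×2+1 = 1 → write 1
  0×2 = 0 → write 0
  0×2 = 0 → write 0
  0×2 = 0 → write 0
  0×2 = 0 → write 0
  1×2 = 2 → write 0 carry 1
  0×2+1 = 1 → write 1
  1×2 = 2 → write 0 carry 1
  1×2+1 = 3 → write 1 carry 1
  0×2+1 = 1 → write 1
  0×2 = 0 → write 0
  1×2 = 2 → write 0 carry 1
  1×2+1 = 3 → write 1 carry 1
  remaining carry: 1

0b110011010000011110100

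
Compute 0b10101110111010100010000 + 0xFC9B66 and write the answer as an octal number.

0b10101110111010100010000 = 0o25672420 in octal.
0xFC9B66 = 0o77115546 in octal.
Add column by column in base 8, right to left:
  0+6 = 6
  2+4 = 6
  4+5 = 1 carry 1
  2+5+1 = 0 carry 1
  7+1+1 = 1 carry 1
  6+1+1 = 0 carry 1
  5+7+1 = 5 carry 1
  2+7+1 = 2 carry 1
  final carry 1

0o125010166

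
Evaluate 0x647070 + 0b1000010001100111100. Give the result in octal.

0x647070 = 0o31070160 in octal.
0b1000010001100111100 = 0o1021474 in octal.
Add column by column in base 8, right to left:
  0+4 = 4
  6+7 = 5 carry 1
  1+4+1 = 6
  0+1 = 1
  7+2 = 1 carry 1
  0+0+1 = 1
  1+1 = 2
  3+0 = 3

0o32111654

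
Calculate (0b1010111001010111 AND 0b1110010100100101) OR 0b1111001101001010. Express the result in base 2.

0b1010111001010111 AND 0b1110010100100101 = 0b1010010000000101.
Then OR with 0b1111001101001010.

0b1111011101001111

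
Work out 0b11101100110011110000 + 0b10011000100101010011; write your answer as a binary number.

Add column by column in base 2, right to left:
  0+1 = 1
  0+1 = 1
  0+0 = 0
  0+0 = 0
  1+1 = 0 carry 1
  1+0+1 = 0 carry 1
  1+1+1 = 1 carry 1
  1+0+1 = 0 carry 1
  0+1+1 = 0 carry 1
  0+0+1 = 1
  1+0 = 1
  1+1 = 0 carry 1
  0+0+1 = 1
  0+0 = 0
  1+0 = 1
  1+1 = 0 carry 1
  0+1+1 = 0 carry 1
  1+0+1 = 0 carry 1
  1+0+1 = 0 carry 1
  1+1+1 = 1 carry 1
  final carry 1

0b110000101011001000011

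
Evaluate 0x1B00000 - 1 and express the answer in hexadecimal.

The trailing 5 digits are 0, so subtracting 1 borrows through: they become F and the next digit up decrements.

0x1AFFFFF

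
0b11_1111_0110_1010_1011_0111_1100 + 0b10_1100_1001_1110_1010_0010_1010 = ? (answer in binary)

0b110110000001001010110100110

Add column by column in base 2, right to left:
  0+0 = 0
  0+1 = 1
  1+0 = 1
  1+1 = 0 carry 1
  1+0+1 = 0 carry 1
  1+1+1 = 1 carry 1
  1+0+1 = 0 carry 1
  0+0+1 = 1
  1+0 = 1
  1+1 = 0 carry 1
  0+0+1 = 1
  1+1 = 0 carry 1
  0+0+1 = 1
  1+1 = 0 carry 1
  0+1+1 = 0 carry 1
  1+1+1 = 1 carry 1
  0+1+1 = 0 carry 1
  1+0+1 = 0 carry 1
  1+0+1 = 0 carry 1
  0+1+1 = 0 carry 1
  1+0+1 = 0 carry 1
  1+0+1 = 0 carry 1
  1+1+1 = 1 carry 1
  1+1+1 = 1 carry 1
  1+0+1 = 0 carry 1
  1+1+1 = 1 carry 1
  final carry 1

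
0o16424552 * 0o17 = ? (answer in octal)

Multiply each base-8 digit by 15, carrying:
  2×15 = 30 → write 6 carry 3
  5×15+3 = 78 → write 6 carry 9
  5×15+9 = 84 → write 4 carry 10
  4×15+10 = 70 → write 6 carry 8
  2×15+8 = 38 → write 6 carry 4
  4×15+4 = 64 → write 0 carry 8
  6×15+8 = 98 → write 2 carry 12
  1×15+12 = 27 → write 3 carry 3
  remaining carry: 3

0o332066466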